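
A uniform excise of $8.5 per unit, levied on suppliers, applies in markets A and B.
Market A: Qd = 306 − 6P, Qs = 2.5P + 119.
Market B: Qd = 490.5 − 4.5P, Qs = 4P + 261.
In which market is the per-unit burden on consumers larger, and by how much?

Market B, by $1.5.

Market A: pre-tax P* = $22, Q* = 174; post-tax Q = 159; per-unit burden on consumers = $2.5.
Market B: pre-tax P* = $27, Q* = 369; post-tax Q = 351; per-unit burden on consumers = $4.
Difference: $2.5 vs $4 → market B is larger by $1.5.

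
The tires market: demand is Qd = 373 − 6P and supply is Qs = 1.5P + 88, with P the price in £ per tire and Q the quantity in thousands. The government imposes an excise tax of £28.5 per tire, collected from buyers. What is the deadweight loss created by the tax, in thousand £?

Before the tax: set 373 − 6P = 1.5P + 88 → P* = £38, Q* = 145.
With the tax collected from buyers, demand (in seller-price terms) shifts: Qd = 373 − 6(P + 28.5).
New equilibrium: buyers pay £43.7, sellers receive £15.2, Q = 110.8. (Wedge: Pb − Ps = 28.5.)
Quantity falls by |ΔQ| = |145 − 110.8| = 34.2.
DWL = ½ · t · |ΔQ| = ½ · 28.5 · 34.2 = £487.35.

Deadweight loss = £487.35 thousand.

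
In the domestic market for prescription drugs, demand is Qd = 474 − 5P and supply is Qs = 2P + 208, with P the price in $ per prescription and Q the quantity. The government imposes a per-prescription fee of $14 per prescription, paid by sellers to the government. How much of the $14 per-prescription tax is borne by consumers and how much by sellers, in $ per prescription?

Without the tax, 474 − 5P = 2P + 208 gives 7P = 266, so P* = $38 and Q* = 284.
With the tax collected from sellers, supply shifts: Qs = 2(P − 14) + 208.
New equilibrium: consumers pay $42, sellers receive $28, Q = 264. (Wedge: Pb − Ps = 14.)
Burden on consumers: $4; on sellers: $10. (They sum to $14.)

Consumers bear $4 per prescription; sellers bear $10 per prescription.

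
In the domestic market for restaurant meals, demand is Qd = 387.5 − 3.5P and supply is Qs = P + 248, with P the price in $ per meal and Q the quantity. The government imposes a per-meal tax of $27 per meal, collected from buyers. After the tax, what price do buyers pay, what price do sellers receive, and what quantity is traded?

Buyers pay $37; sellers receive $10; quantity = 258.

Without the tax, 387.5 − 3.5P = P + 248 gives 4.5P = 139.5, so P* = $31 and Q* = 279.
With the tax collected from buyers, demand (in seller-price terms) shifts: Qd = 387.5 − 3.5(P + 27).
Solving gives Q = 258 with buyers paying $37 and sellers receiving $10 (the $27 wedge).
The less price-elastic side of the market bears the larger share of a per-unit tax.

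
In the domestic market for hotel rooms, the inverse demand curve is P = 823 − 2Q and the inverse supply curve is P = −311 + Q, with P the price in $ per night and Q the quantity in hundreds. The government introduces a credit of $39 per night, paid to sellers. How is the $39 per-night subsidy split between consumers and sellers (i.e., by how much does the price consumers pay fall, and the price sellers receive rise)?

Consumers gain $26 per night; sellers gain $13 per night.

Rewrite in direct form: Qd = 411.5 − 0.5P and Qs = P + 311.
Before the subsidy: set 411.5 − 0.5P = P + 311 → P* = $67, Q* = 378.
With a per-unit subsidy paid to sellers, each receives P + 39 per unit sold, so supply becomes Qs = (P + 39) + 311.
New equilibrium: consumers pay $41, sellers receive $80, Q = 391. (Wedge: Pb − Ps = −39.)
Gain to consumers: $26; to sellers: $13. (They sum to $39.)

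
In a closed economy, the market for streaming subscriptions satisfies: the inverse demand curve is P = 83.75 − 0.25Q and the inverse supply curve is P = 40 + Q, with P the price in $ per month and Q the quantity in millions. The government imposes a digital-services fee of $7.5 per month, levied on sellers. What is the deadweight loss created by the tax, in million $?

Deadweight loss = $22.5 million.

Inverting to Q(P) form: Qd = 335 − 4P; Qs = P − 40.
Before the tax: set 335 − 4P = P − 40 → P* = $75, Q* = 35.
With the tax collected from sellers, supply shifts: Qs = (P − 7.5) − 40.
New equilibrium: consumers pay $76.5, sellers receive $69, Q = 29. (Wedge: Pb − Ps = 7.5.)
Quantity falls by |ΔQ| = |35 − 29| = 6.
DWL = ½ · t · |ΔQ| = ½ · 7.5 · 6 = $22.5.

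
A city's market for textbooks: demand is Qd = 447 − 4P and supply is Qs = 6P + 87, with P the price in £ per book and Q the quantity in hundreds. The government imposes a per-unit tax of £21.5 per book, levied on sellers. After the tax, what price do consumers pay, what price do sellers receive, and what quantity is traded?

Without the tax, 447 − 4P = 6P + 87 gives 10P = 360, so P* = £36 and Q* = 303.
With the tax collected from sellers, supply shifts: Qs = 6(P − 21.5) + 87.
Solving gives Q = 251.4 with consumers paying £48.9 and sellers receiving £27.4 (the £21.5 wedge).
The less price-elastic side of the market bears the larger share of a per-unit tax.

Consumers pay £48.9; sellers receive £27.4; quantity = 251.4.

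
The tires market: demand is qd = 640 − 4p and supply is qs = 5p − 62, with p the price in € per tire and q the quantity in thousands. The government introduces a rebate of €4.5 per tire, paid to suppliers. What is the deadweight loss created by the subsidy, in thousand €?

Deadweight loss = €22.5 thousand.

Before the subsidy: set 640 − 4p = 5p − 62 → p* = €78, q* = 328.
With a per-unit subsidy paid to suppliers, each receives p + 4.5 per unit sold, so supply becomes qs = 5(p + 4.5) − 62.
New equilibrium: consumers pay €75.5, suppliers receive €80, q = 338. (Wedge: pb − ps = −4.5.)
Quantity rises by |ΔQ| = |328 − 338| = 10.
DWL = ½ · t · |ΔQ| = ½ · 4.5 · 10 = €22.5.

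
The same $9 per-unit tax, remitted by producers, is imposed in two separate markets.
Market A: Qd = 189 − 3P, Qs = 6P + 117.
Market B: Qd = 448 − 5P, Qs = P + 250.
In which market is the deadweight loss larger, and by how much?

Market A: pre-tax P* = $8, Q* = 165; post-tax Q = 147; deadweight loss = $81.
Market B: pre-tax P* = $33, Q* = 283; post-tax Q = 275.5; deadweight loss = $33.75.
Difference: $81 vs $33.75 → market A is larger by $47.25.

Market A, by $47.25.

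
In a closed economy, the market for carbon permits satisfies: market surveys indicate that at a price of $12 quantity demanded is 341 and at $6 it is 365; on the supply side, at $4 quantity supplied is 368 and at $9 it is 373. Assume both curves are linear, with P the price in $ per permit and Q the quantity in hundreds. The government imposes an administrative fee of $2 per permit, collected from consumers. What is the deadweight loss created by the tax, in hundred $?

Deadweight loss = $1.6 hundred.

Demand slope: (365 − 341)/(6 − 12) = -4, so Qd = 389 − 4P.
Supply slope: (373 − 368)/(9 − 4) = 1, so Qs = P + 364.
Before the tax: set 389 − 4P = P + 364 → P* = $5, Q* = 369.
With the tax collected from consumers, demand (in seller-price terms) shifts: Qd = 389 − 4(P + 2).
Solving gives Q = 367.4 with consumers paying $5.4 and suppliers receiving $3.4 (the $2 wedge).
Quantity falls by |ΔQ| = |369 − 367.4| = 1.6.
DWL = ½ · t · |ΔQ| = ½ · 2 · 1.6 = $1.6.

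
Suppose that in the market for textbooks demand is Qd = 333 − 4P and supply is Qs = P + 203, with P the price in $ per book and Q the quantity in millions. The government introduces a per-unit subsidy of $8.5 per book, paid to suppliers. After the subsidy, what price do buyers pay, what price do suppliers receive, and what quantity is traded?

Buyers pay $24.3; suppliers receive $32.8; quantity = 235.8.

Before the subsidy: set 333 − 4P = P + 203 → P* = $26, Q* = 229.
With a per-unit subsidy paid to suppliers, each receives P + 8.5 per unit sold, so supply becomes Qs = (P + 8.5) + 203.
Solving gives Q = 235.8 with buyers paying $24.3 and suppliers receiving $32.8 (the $8.5 wedge).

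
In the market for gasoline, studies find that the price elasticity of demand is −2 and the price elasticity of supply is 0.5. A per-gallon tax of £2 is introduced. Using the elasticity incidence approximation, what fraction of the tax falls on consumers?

Incidence ratio: consumers' share ≈ εs / (εs + |εd|) = 0.5 / (0.5 + 2) = 0.2.
Supply is the less elastic side, so consumers bear the smaller share.

Consumers' share ≈ 0.2.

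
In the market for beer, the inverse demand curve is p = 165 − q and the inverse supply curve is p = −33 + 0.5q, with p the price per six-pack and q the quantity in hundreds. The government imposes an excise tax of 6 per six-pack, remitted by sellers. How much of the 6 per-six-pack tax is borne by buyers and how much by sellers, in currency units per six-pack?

Buyers bear 4 per six-pack; sellers bear 2 per six-pack.

Inverting to q(p) form: qd = 165 − p; qs = 2p + 66.
Before the tax: set 165 − p = 2p + 66 → p* = 33, q* = 132.
With the tax collected from sellers, supply shifts: qs = 2(p − 6) + 66.
Solving gives q = 128 with buyers paying 37 and sellers receiving 31 (the 6 wedge).
Burden on buyers: 4; on sellers: 2. (They sum to 6.)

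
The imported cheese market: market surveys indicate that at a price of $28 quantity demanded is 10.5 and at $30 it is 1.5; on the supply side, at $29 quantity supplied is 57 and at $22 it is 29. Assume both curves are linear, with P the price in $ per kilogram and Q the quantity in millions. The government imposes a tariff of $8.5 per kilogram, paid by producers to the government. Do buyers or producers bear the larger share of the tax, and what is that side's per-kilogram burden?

Demand slope: (1.5 − 10.5)/(30 − 28) = -4.5, so Qd = 136.5 − 4.5P.
Supply slope: (29 − 57)/(22 − 29) = 4, so Qs = 4P − 59.
Without the tax, 136.5 − 4.5P = 4P − 59 gives 8.5P = 195.5, so P* = $23 and Q* = 33.
With the tax collected from producers, supply shifts: Qs = 4(P − 8.5) − 59.
Solving gives Q = 15 with buyers paying $27 and producers receiving $18.5 (the $8.5 wedge).
Per-kilogram burden: buyers $4, producers $4.5.
Producers take the larger share because supply is less price-elastic here (demand slope 4.5 vs supply slope 4).
The less price-elastic side of the market bears the larger share of a per-unit tax.

Producers bear the larger share: $4.5 per kilogram.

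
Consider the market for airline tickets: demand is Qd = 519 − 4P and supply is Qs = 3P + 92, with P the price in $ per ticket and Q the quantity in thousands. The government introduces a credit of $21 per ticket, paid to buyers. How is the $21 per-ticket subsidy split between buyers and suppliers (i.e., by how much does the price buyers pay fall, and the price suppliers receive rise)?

Before the subsidy: set 519 − 4P = 3P + 92 → P* = $61, Q* = 275.
With a per-unit subsidy paid to buyers, each effectively pays P − 21, so demand becomes Qd = 519 − 4(P − 21).
Solving gives Q = 311 with buyers paying $52 and suppliers receiving $73 (the $21 wedge).
Gain to buyers: $9; to suppliers: $12. (They sum to $21.)

Buyers gain $9 per ticket; suppliers gain $12 per ticket.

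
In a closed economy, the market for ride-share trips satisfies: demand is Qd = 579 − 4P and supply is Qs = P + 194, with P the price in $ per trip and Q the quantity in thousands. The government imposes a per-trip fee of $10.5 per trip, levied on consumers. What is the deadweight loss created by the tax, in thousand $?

Deadweight loss = $44.1 thousand.

Before the tax: set 579 − 4P = P + 194 → P* = $77, Q* = 271.
With the tax collected from consumers, demand (in seller-price terms) shifts: Qd = 579 − 4(P + 10.5).
New equilibrium: consumers pay $79.1, suppliers receive $68.6, Q = 262.6. (Wedge: Pb − Ps = 10.5.)
Quantity falls by |ΔQ| = |271 − 262.6| = 8.4.
DWL = ½ · t · |ΔQ| = ½ · 10.5 · 8.4 = $44.1.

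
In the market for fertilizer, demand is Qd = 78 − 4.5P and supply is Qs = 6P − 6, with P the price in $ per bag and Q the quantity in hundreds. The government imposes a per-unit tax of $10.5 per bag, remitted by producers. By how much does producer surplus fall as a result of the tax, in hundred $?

Before the tax: set 78 − 4.5P = 6P − 6 → P* = $8, Q* = 42.
With the tax collected from producers, supply shifts: Qs = 6(P − 10.5) − 6.
Solving gives Q = 15 with buyers paying $14 and producers receiving $3.5 (the $10.5 wedge).
ΔPS is the trapezoid between Q = 15 and Q = 42 of height $4.5: ½ · (42 + 15) · 4.5 = $128.25.

Producer surplus falls by $128.25 hundred.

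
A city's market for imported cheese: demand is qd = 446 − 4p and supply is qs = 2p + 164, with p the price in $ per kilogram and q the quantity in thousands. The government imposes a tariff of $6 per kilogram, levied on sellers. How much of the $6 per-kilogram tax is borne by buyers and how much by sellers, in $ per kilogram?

Without the tax, 446 − 4p = 2p + 164 gives 6p = 282, so p* = $47 and q* = 258.
With the tax collected from sellers, supply shifts: qs = 2(p − 6) + 164.
Solving gives q = 250 with buyers paying $49 and sellers receiving $43 (the $6 wedge).
Burden on buyers: $2; on sellers: $4. (They sum to $6.)
The less price-elastic side of the market bears the larger share of a per-unit tax.

Buyers bear $2 per kilogram; sellers bear $4 per kilogram.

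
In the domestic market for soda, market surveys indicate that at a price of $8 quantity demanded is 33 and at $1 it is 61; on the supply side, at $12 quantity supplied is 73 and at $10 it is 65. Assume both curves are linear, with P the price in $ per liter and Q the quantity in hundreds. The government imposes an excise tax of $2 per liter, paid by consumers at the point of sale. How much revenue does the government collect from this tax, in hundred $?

Demand slope: (61 − 33)/(1 − 8) = -4, so Qd = 65 − 4P.
Supply slope: (65 − 73)/(10 − 12) = 4, so Qs = 4P + 25.
Without the tax, 65 − 4P = 4P + 25 gives 8P = 40, so P* = $5 and Q* = 45.
With the tax collected from consumers, demand (in seller-price terms) shifts: Qd = 65 − 4(P + 2).
New equilibrium: consumers pay $6, suppliers receive $4, Q = 41. (Wedge: Pb − Ps = 2.)
Revenue = t · Q = 2 · 41 = $82.

Tax revenue = $82 hundred.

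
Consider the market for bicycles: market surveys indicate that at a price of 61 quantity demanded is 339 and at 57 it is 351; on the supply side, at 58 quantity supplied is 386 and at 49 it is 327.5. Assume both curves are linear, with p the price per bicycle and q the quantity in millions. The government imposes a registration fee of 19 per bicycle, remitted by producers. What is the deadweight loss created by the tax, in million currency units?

Deadweight loss = 370.5 million.

Demand slope: (351 − 339)/(57 − 61) = -3, so qd = 522 − 3p.
Supply slope: (327.5 − 386)/(49 − 58) = 6.5, so qs = 6.5p + 9.
Before the tax: set 522 − 3p = 6.5p + 9 → p* = 54, q* = 360.
With the tax collected from producers, supply shifts: qs = 6.5(p − 19) + 9.
New equilibrium: consumers pay 67, producers receive 48, q = 321. (Wedge: pb − ps = 19.)
Quantity falls by |ΔQ| = |360 − 321| = 39.
DWL = ½ · t · |ΔQ| = ½ · 19 · 39 = 370.5.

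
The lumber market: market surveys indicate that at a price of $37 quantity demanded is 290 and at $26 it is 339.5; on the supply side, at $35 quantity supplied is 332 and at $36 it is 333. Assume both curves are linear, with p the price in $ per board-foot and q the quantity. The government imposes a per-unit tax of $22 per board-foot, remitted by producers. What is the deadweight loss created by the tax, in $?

Demand slope: (339.5 − 290)/(26 − 37) = -4.5, so qd = 456.5 − 4.5p.
Supply slope: (333 − 332)/(36 − 35) = 1, so qs = p + 297.
Without the tax, 456.5 − 4.5p = p + 297 gives 5.5p = 159.5, so p* = $29 and q* = 326.
With the tax collected from producers, supply shifts: qs = (p − 22) + 297.
Solving gives q = 308 with consumers paying $33 and producers receiving $11 (the $22 wedge).
Quantity falls by |ΔQ| = |326 − 308| = 18.
DWL = ½ · t · |ΔQ| = ½ · 22 · 18 = $198.

Deadweight loss = $198.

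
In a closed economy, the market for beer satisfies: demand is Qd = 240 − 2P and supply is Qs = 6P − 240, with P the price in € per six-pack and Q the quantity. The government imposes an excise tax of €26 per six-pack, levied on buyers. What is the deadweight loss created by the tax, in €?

Deadweight loss = €507.

Without the tax, 240 − 2P = 6P − 240 gives 8P = 480, so P* = €60 and Q* = 120.
With the tax collected from buyers, demand (in seller-price terms) shifts: Qd = 240 − 2(P + 26).
New equilibrium: buyers pay €79.5, suppliers receive €53.5, Q = 81. (Wedge: Pb − Ps = 26.)
Quantity falls by |ΔQ| = |120 − 81| = 39.
DWL = ½ · t · |ΔQ| = ½ · 26 · 39 = €507.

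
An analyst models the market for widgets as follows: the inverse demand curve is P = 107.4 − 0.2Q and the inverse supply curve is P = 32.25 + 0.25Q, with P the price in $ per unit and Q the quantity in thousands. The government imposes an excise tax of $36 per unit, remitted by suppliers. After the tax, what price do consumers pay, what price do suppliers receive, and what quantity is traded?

Consumers pay $90; suppliers receive $54; quantity = 87.

Rewrite in direct form: Qd = 537 − 5P and Qs = 4P − 129.
Without the tax, 537 − 5P = 4P − 129 gives 9P = 666, so P* = $74 and Q* = 167.
With the tax collected from suppliers, supply shifts: Qs = 4(P − 36) − 129.
Solving gives Q = 87 with consumers paying $90 and suppliers receiving $54 (the $36 wedge).
The less price-elastic side of the market bears the larger share of a per-unit tax.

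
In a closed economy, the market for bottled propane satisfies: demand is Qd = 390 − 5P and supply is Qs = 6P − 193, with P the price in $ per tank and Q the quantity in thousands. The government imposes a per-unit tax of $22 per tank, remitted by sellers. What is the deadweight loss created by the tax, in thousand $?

Without the tax, 390 − 5P = 6P − 193 gives 11P = 583, so P* = $53 and Q* = 125.
With the tax collected from sellers, supply shifts: Qs = 6(P − 22) − 193.
New equilibrium: buyers pay $65, sellers receive $43, Q = 65. (Wedge: Pb − Ps = 22.)
Quantity falls by |ΔQ| = |125 − 65| = 60.
DWL = ½ · t · |ΔQ| = ½ · 22 · 60 = $660.

Deadweight loss = $660 thousand.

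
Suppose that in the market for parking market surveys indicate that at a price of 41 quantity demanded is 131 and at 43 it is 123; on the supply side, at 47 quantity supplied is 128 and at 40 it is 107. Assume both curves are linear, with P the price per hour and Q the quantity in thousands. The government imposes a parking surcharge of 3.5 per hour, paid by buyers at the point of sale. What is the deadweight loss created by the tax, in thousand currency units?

Demand slope: (123 − 131)/(43 − 41) = -4, so Qd = 295 − 4P.
Supply slope: (107 − 128)/(40 − 47) = 3, so Qs = 3P − 13.
Before the tax: set 295 − 4P = 3P − 13 → P* = 44, Q* = 119.
With the tax collected from buyers, demand (in seller-price terms) shifts: Qd = 295 − 4(P + 3.5).
Solving gives Q = 113 with buyers paying 45.5 and producers receiving 42 (the 3.5 wedge).
Quantity falls by |ΔQ| = |119 − 113| = 6.
DWL = ½ · t · |ΔQ| = ½ · 3.5 · 6 = 10.5.

Deadweight loss = 10.5 thousand.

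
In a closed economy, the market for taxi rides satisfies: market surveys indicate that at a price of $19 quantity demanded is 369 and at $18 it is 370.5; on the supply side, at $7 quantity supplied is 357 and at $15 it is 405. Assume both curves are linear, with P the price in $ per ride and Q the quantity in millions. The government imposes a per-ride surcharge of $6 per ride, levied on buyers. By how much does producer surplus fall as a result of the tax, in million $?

Producer surplus falls by $452.88 million.

Demand slope: (370.5 − 369)/(18 − 19) = -1.5, so Qd = 397.5 − 1.5P.
Supply slope: (405 − 357)/(15 − 7) = 6, so Qs = 6P + 315.
Without the tax, 397.5 − 1.5P = 6P + 315 gives 7.5P = 82.5, so P* = $11 and Q* = 381.
With the tax collected from buyers, demand (in seller-price terms) shifts: Qd = 397.5 − 1.5(P + 6).
Solving gives Q = 373.8 with buyers paying $15.8 and suppliers receiving $9.8 (the $6 wedge).
ΔPS is the trapezoid between Q = 373.8 and Q = 381 of height $1.2: ½ · (381 + 373.8) · 1.2 = $452.88.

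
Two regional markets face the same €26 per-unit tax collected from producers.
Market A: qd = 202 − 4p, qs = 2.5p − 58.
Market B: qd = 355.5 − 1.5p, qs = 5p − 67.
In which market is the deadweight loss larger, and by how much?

Market A: pre-tax p* = €40, q* = 42; post-tax q = 2; deadweight loss = €520.
Market B: pre-tax p* = €65, q* = 258; post-tax q = 228; deadweight loss = €390.
Difference: €520 vs €390 → market A is larger by €130.

Market A, by €130.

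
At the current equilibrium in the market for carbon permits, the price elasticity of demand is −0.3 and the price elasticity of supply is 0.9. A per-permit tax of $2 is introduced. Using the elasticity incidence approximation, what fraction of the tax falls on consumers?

Consumers' share ≈ 0.75.

Incidence ratio: consumers' share ≈ εs / (εs + |εd|) = 0.9 / (0.9 + 0.3) = 0.75.
Supply is the more elastic side, so consumers bear the larger share.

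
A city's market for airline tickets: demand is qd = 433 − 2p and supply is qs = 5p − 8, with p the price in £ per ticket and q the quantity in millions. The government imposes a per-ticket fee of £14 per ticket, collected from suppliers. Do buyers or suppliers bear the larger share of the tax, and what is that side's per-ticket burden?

Buyers bear the larger share: £10 per ticket.

Before the tax: set 433 − 2p = 5p − 8 → p* = £63, q* = 307.
With the tax collected from suppliers, supply shifts: qs = 5(p − 14) − 8.
Solving gives q = 287 with buyers paying £73 and suppliers receiving £59 (the £14 wedge).
Per-ticket burden: buyers £10, suppliers £4.
Buyers take the larger share because demand is less price-elastic here (demand slope 2 vs supply slope 5).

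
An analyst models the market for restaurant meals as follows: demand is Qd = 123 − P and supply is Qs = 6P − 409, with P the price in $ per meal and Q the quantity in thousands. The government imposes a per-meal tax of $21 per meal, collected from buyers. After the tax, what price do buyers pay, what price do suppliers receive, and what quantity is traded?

Buyers pay $94; suppliers receive $73; quantity = 29.

Without the tax, 123 − P = 6P − 409 gives 7P = 532, so P* = $76 and Q* = 47.
With the tax collected from buyers, demand (in seller-price terms) shifts: Qd = 123 − (P + 21).
Solving gives Q = 29 with buyers paying $94 and suppliers receiving $73 (the $21 wedge).
The less price-elastic side of the market bears the larger share of a per-unit tax.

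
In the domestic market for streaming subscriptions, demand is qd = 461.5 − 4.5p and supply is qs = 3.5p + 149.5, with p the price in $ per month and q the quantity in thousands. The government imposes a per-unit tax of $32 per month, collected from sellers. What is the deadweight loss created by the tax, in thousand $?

Without the tax, 461.5 − 4.5p = 3.5p + 149.5 gives 8p = 312, so p* = $39 and q* = 286.
With the tax collected from sellers, supply shifts: qs = 3.5(p − 32) + 149.5.
Solving gives q = 223 with buyers paying $53 and sellers receiving $21 (the $32 wedge).
Quantity falls by |ΔQ| = |286 − 223| = 63.
DWL = ½ · t · |ΔQ| = ½ · 32 · 63 = $1008.

Deadweight loss = $1008 thousand.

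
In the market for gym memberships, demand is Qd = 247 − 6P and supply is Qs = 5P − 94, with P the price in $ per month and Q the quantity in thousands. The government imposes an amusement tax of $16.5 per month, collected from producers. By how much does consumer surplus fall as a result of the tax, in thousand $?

Before the tax: set 247 − 6P = 5P − 94 → P* = $31, Q* = 61.
With the tax collected from producers, supply shifts: Qs = 5(P − 16.5) − 94.
New equilibrium: consumers pay $38.5, producers receive $22, Q = 16. (Wedge: Pb − Ps = 16.5.)
ΔCS is the trapezoid between Q = 16 and Q = 61 of height $7.5: ½ · (61 + 16) · 7.5 = $288.75.

Consumer surplus falls by $288.75 thousand.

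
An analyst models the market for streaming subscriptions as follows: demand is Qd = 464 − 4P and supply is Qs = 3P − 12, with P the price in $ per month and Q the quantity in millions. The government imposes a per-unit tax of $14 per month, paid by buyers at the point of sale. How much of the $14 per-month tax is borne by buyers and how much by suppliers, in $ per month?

Buyers bear $6 per month; suppliers bear $8 per month.

Without the tax, 464 − 4P = 3P − 12 gives 7P = 476, so P* = $68 and Q* = 192.
With the tax collected from buyers, demand (in seller-price terms) shifts: Qd = 464 − 4(P + 14).
New equilibrium: buyers pay $74, suppliers receive $60, Q = 168. (Wedge: Pb − Ps = 14.)
Burden on buyers: $6; on suppliers: $8. (They sum to $14.)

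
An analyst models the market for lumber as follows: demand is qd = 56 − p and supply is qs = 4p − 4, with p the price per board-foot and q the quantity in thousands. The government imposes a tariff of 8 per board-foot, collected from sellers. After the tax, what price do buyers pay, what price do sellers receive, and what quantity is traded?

Buyers pay 18.4; sellers receive 10.4; quantity = 37.6.

Before the tax: set 56 − p = 4p − 4 → p* = 12, q* = 44.
With the tax collected from sellers, supply shifts: qs = 4(p − 8) − 4.
New equilibrium: buyers pay 18.4, sellers receive 10.4, q = 37.6. (Wedge: pb − ps = 8.)
The less price-elastic side of the market bears the larger share of a per-unit tax.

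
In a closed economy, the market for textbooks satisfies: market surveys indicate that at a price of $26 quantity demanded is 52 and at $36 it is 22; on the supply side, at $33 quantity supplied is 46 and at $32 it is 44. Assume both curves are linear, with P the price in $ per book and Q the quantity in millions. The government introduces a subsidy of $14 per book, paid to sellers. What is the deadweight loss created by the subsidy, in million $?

Demand slope: (22 − 52)/(36 − 26) = -3, so Qd = 130 − 3P.
Supply slope: (44 − 46)/(32 − 33) = 2, so Qs = 2P − 20.
Before the subsidy: set 130 − 3P = 2P − 20 → P* = $30, Q* = 40.
With a per-unit subsidy paid to sellers, each receives P + 14 per unit sold, so supply becomes Qs = 2(P + 14) − 20.
Solving gives Q = 56.8 with consumers paying $24.4 and sellers receiving $38.4 (the $14 wedge).
Quantity rises by |ΔQ| = |40 − 56.8| = 16.8.
DWL = ½ · t · |ΔQ| = ½ · 14 · 16.8 = $117.6.

Deadweight loss = $117.6 million.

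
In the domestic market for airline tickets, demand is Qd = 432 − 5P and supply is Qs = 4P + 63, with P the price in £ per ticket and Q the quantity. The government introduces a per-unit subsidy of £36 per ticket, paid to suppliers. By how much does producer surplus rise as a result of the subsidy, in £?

Without the subsidy, 432 − 5P = 4P + 63 gives 9P = 369, so P* = £41 and Q* = 227.
With a per-unit subsidy paid to suppliers, each receives P + 36 per unit sold, so supply becomes Qs = 4(P + 36) + 63.
Solving gives Q = 307 with consumers paying £25 and suppliers receiving £61 (the £36 wedge).
ΔPS is the trapezoid between Q = 307 and Q = 227 of height £20: ½ · (227 + 307) · 20 = £5340.

Producer surplus rises by £5340.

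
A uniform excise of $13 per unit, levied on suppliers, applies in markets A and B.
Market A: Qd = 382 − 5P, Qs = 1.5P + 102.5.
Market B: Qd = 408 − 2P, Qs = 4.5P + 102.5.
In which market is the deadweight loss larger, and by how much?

Market B, by $19.5.

Market A: pre-tax P* = $43, Q* = 167; post-tax Q = 152; deadweight loss = $97.5.
Market B: pre-tax P* = $47, Q* = 314; post-tax Q = 296; deadweight loss = $117.
Difference: $97.5 vs $117 → market B is larger by $19.5.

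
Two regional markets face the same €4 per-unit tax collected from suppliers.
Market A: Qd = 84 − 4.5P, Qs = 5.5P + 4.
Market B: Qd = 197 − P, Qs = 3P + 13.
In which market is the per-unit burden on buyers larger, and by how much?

Market B, by €0.8.

Market A: pre-tax P* = €8, Q* = 48; post-tax Q = 38.1; per-unit burden on buyers = €2.2.
Market B: pre-tax P* = €46, Q* = 151; post-tax Q = 148; per-unit burden on buyers = €3.
Difference: €2.2 vs €3 → market B is larger by €0.8.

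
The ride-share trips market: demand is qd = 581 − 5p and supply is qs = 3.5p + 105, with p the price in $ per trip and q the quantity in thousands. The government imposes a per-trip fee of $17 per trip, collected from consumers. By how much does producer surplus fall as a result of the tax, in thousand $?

Without the tax, 581 − 5p = 3.5p + 105 gives 8.5p = 476, so p* = $56 and q* = 301.
With the tax collected from consumers, demand (in seller-price terms) shifts: qd = 581 − 5(p + 17).
New equilibrium: consumers pay $63, sellers receive $46, q = 266. (Wedge: pb − ps = 17.)
ΔPS is the trapezoid between Q = 266 and Q = 301 of height $10: ½ · (301 + 266) · 10 = $2835.

Producer surplus falls by $2835 thousand.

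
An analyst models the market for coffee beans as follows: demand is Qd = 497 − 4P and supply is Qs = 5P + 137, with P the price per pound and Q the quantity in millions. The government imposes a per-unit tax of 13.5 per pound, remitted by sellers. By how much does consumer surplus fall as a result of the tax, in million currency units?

Consumer surplus falls by 2415 million.

Before the tax: set 497 − 4P = 5P + 137 → P* = 40, Q* = 337.
With the tax collected from sellers, supply shifts: Qs = 5(P − 13.5) + 137.
New equilibrium: consumers pay 47.5, sellers receive 34, Q = 307. (Wedge: Pb − Ps = 13.5.)
ΔCS is the trapezoid between Q = 307 and Q = 337 of height 7.5: ½ · (337 + 307) · 7.5 = 2415.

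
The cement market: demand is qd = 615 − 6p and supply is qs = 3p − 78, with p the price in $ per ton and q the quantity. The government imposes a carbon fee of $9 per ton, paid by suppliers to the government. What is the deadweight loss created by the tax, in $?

Deadweight loss = $81.

Without the tax, 615 − 6p = 3p − 78 gives 9p = 693, so p* = $77 and q* = 153.
With the tax collected from suppliers, supply shifts: qs = 3(p − 9) − 78.
New equilibrium: buyers pay $80, suppliers receive $71, q = 135. (Wedge: pb − ps = 9.)
Quantity falls by |ΔQ| = |153 − 135| = 18.
DWL = ½ · t · |ΔQ| = ½ · 9 · 18 = $81.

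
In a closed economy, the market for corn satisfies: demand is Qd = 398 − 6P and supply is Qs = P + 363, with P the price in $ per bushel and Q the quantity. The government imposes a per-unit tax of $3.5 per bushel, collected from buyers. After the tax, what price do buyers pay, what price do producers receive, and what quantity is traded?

Buyers pay $5.5; producers receive $2; quantity = 365.

Without the tax, 398 − 6P = P + 363 gives 7P = 35, so P* = $5 and Q* = 368.
With the tax collected from buyers, demand (in seller-price terms) shifts: Qd = 398 − 6(P + 3.5).
Solving gives Q = 365 with buyers paying $5.5 and producers receiving $2 (the $3.5 wedge).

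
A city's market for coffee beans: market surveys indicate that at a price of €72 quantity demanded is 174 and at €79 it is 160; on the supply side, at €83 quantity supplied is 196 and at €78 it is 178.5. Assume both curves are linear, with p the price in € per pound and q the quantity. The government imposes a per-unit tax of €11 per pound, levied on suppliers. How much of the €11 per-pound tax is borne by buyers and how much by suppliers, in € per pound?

Demand slope: (160 − 174)/(79 − 72) = -2, so qd = 318 − 2p.
Supply slope: (178.5 − 196)/(78 − 83) = 3.5, so qs = 3.5p − 94.5.
Without the tax, 318 − 2p = 3.5p − 94.5 gives 5.5p = 412.5, so p* = €75 and q* = 168.
With the tax collected from suppliers, supply shifts: qs = 3.5(p − 11) − 94.5.
Solving gives q = 154 with buyers paying €82 and suppliers receiving €71 (the €11 wedge).
Burden on buyers: €7; on suppliers: €4. (They sum to €11.)
The less price-elastic side of the market bears the larger share of a per-unit tax.

Buyers bear €7 per pound; suppliers bear €4 per pound.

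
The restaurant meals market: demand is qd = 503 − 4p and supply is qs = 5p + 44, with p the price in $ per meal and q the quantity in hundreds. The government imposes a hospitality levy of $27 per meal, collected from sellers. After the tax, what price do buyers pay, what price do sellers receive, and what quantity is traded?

Before the tax: set 503 − 4p = 5p + 44 → p* = $51, q* = 299.
With the tax collected from sellers, supply shifts: qs = 5(p − 27) + 44.
Solving gives q = 239 with buyers paying $66 and sellers receiving $39 (the $27 wedge).
The less price-elastic side of the market bears the larger share of a per-unit tax.

Buyers pay $66; sellers receive $39; quantity = 239.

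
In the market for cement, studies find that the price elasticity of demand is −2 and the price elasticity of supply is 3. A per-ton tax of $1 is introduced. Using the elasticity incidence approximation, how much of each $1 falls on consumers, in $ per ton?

Incidence ratio: consumers' share ≈ εs / (εs + |εd|) = 3 / (3 + 2) = 0.6.
So consumers bear ≈ 0.6 × $1 = $0.6; producers bear $0.4.

Consumers bear ≈ $0.6 per ton.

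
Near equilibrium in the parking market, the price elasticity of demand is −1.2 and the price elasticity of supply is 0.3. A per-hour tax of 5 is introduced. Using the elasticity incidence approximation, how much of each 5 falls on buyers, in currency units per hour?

Buyers bear ≈ 1 per hour.

Incidence ratio: buyers' share ≈ εs / (εs + |εd|) = 0.3 / (0.3 + 1.2) = 0.2.
So buyers bear ≈ 0.2 × 5 = 1; producers bear 4.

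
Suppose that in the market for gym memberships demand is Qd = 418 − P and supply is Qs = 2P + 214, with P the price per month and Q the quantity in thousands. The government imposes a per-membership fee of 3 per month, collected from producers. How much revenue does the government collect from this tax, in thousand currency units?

Without the tax, 418 − P = 2P + 214 gives 3P = 204, so P* = 68 and Q* = 350.
With the tax collected from producers, supply shifts: Qs = 2(P − 3) + 214.
New equilibrium: buyers pay 70, producers receive 67, Q = 348. (Wedge: Pb − Ps = 3.)
Revenue = t · Q = 3 · 348 = 1044.

Tax revenue = 1044 thousand.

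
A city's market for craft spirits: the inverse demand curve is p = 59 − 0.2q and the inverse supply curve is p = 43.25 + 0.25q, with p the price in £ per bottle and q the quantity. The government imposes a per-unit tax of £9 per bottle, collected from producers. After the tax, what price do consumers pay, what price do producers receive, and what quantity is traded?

Consumers pay £56; producers receive £47; quantity = 15.

Rewrite in direct form: qd = 295 − 5p and qs = 4p − 173.
Without the tax, 295 − 5p = 4p − 173 gives 9p = 468, so p* = £52 and q* = 35.
With the tax collected from producers, supply shifts: qs = 4(p − 9) − 173.
New equilibrium: consumers pay £56, producers receive £47, q = 15. (Wedge: pb − ps = 9.)
The less price-elastic side of the market bears the larger share of a per-unit tax.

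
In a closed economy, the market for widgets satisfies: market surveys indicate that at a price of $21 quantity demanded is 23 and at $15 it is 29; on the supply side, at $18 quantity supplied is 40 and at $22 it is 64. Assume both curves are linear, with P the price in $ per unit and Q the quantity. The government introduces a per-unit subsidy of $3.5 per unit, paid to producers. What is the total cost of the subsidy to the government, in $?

Government outlay = $108.5.

Demand slope: (29 − 23)/(15 − 21) = -1, so Qd = 44 − P.
Supply slope: (64 − 40)/(22 − 18) = 6, so Qs = 6P − 68.
Without the subsidy, 44 − P = 6P − 68 gives 7P = 112, so P* = $16 and Q* = 28.
With a per-unit subsidy paid to producers, each receives P + 3.5 per unit sold, so supply becomes Qs = 6(P + 3.5) − 68.
Solving gives Q = 31 with buyers paying $13 and producers receiving $16.5 (the $3.5 wedge).
Outlay = t · Q = 3.5 · 31 = $108.5.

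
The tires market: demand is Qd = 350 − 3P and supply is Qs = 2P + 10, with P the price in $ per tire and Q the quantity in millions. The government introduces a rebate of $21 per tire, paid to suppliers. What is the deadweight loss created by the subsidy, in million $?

Without the subsidy, 350 − 3P = 2P + 10 gives 5P = 340, so P* = $68 and Q* = 146.
With a per-unit subsidy paid to suppliers, each receives P + 21 per unit sold, so supply becomes Qs = 2(P + 21) + 10.
Solving gives Q = 171.2 with consumers paying $59.6 and suppliers receiving $80.6 (the $21 wedge).
Quantity rises by |ΔQ| = |146 − 171.2| = 25.2.
DWL = ½ · t · |ΔQ| = ½ · 21 · 25.2 = $264.6.

Deadweight loss = $264.6 million.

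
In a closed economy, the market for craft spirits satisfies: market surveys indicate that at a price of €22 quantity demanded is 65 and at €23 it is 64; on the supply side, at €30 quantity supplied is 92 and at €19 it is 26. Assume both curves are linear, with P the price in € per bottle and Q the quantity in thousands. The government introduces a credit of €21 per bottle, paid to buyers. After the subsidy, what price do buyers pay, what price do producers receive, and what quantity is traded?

Demand slope: (64 − 65)/(23 − 22) = -1, so Qd = 87 − P.
Supply slope: (26 − 92)/(19 − 30) = 6, so Qs = 6P − 88.
Without the subsidy, 87 − P = 6P − 88 gives 7P = 175, so P* = €25 and Q* = 62.
With a per-unit subsidy paid to buyers, each effectively pays P − 21, so demand becomes Qd = 87 − (P − 21).
New equilibrium: buyers pay €7, producers receive €28, Q = 80. (Wedge: Pb − Ps = −21.)

Buyers pay €7; producers receive €28; quantity = 80.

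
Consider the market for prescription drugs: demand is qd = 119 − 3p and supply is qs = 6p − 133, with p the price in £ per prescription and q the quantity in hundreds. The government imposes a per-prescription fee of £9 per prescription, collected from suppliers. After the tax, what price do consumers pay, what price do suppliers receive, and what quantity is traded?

Before the tax: set 119 − 3p = 6p − 133 → p* = £28, q* = 35.
With the tax collected from suppliers, supply shifts: qs = 6(p − 9) − 133.
Solving gives q = 17 with consumers paying £34 and suppliers receiving £25 (the £9 wedge).
The less price-elastic side of the market bears the larger share of a per-unit tax.

Consumers pay £34; suppliers receive £25; quantity = 17.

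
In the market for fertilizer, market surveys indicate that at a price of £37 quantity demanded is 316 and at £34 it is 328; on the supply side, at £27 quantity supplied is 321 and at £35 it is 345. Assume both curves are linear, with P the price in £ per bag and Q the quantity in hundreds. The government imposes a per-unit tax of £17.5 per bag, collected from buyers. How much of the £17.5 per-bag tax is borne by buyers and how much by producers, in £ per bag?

Demand slope: (328 − 316)/(34 − 37) = -4, so Qd = 464 − 4P.
Supply slope: (345 − 321)/(35 − 27) = 3, so Qs = 3P + 240.
Without the tax, 464 − 4P = 3P + 240 gives 7P = 224, so P* = £32 and Q* = 336.
With the tax collected from buyers, demand (in seller-price terms) shifts: Qd = 464 − 4(P + 17.5).
Solving gives Q = 306 with buyers paying £39.5 and producers receiving £22 (the £17.5 wedge).
Burden on buyers: £7.5; on producers: £10. (They sum to £17.5.)
The less price-elastic side of the market bears the larger share of a per-unit tax.

Buyers bear £7.5 per bag; producers bear £10 per bag.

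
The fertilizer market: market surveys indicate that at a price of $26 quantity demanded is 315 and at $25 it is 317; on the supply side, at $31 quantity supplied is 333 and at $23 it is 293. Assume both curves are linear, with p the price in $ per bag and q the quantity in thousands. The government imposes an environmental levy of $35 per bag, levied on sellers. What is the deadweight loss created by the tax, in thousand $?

Demand slope: (317 − 315)/(25 − 26) = -2, so qd = 367 − 2p.
Supply slope: (293 − 333)/(23 − 31) = 5, so qs = 5p + 178.
Without the tax, 367 − 2p = 5p + 178 gives 7p = 189, so p* = $27 and q* = 313.
With the tax collected from sellers, supply shifts: qs = 5(p − 35) + 178.
Solving gives q = 263 with consumers paying $52 and sellers receiving $17 (the $35 wedge).
Quantity falls by |ΔQ| = |313 − 263| = 50.
DWL = ½ · t · |ΔQ| = ½ · 35 · 50 = $875.

Deadweight loss = $875 thousand.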